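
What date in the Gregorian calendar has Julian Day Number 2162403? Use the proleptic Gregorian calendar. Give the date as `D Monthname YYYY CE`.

JDN 2451545 is 1 Jan 2000; 2162403 is −289142 days from there.

10 May 1208 CE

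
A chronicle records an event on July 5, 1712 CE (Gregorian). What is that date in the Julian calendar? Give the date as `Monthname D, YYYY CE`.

At this point the Julian calendar is 11 days behind the Gregorian.
5 July 1712 Gregorian − 11 days → 24 June 1712 Julian.

June 24, 1712 CE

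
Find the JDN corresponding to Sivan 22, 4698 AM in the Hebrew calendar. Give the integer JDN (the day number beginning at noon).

Equivalently 30 May 938 (proleptic Gregorian).
JDN 2451545 is 1 January 2000 CE (Gregorian); the target day is −387738 days from there, so JDN = 2063807.

2063807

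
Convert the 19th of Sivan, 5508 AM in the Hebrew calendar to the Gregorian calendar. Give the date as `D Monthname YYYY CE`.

Both dates share Julian Day Number 2359670; in the Gregorian calendar that is 15 June 1748 CE.

15 June 1748 CE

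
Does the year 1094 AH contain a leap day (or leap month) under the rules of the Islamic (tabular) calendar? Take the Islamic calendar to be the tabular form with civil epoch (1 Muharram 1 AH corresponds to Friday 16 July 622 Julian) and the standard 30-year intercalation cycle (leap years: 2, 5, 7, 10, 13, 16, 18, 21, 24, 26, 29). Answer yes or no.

Year 1094 AH is year 14 of its 30-year cycle; leap positions are 2, 5, 7, 10, 13, 16, 18, 21, 24, 26, 29, so it is a common year (354 days).

no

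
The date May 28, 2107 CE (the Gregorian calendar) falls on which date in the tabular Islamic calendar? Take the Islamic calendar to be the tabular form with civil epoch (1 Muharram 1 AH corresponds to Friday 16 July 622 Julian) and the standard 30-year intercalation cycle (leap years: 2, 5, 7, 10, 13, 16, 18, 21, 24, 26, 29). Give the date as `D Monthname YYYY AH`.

5 Jumada al-Thani 1531 AH

Julian Day Number of the source date = 2490773.
Converting JDN 2490773 to the tabular Islamic calendar gives 5 Jumada al-Thani 1531 AH.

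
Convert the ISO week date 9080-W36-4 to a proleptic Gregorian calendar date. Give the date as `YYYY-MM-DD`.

ISO week 1 of 9080 is the week containing the first Thursday of 9080.
Week 36, day 4 (Thursday) lands on 9080-09-02.

9080-09-02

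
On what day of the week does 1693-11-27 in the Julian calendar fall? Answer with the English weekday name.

This is JDN 2339757 (7 December 1693 Gregorian).
JDN 2339757 mod 7 = 0, and JDN 0 was a Monday, so this is a Monday.

Monday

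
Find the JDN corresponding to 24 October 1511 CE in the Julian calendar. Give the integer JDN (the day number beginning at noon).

In the proleptic Gregorian calendar the same day is 3 November 1511.
JDN 2451545 is 1 January 2000 CE (Gregorian); the target day is −178298 days from there, so JDN = 2273247.

2273247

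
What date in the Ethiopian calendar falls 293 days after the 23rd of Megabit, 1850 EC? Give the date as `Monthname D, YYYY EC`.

JDN of the 23rd of Megabit, 1850 EC = 2399770.
2399770 + 293 = 2400063.
JDN 2400063 in the Ethiopian calendar is Tir 11, 1851 EC.

Tir 11, 1851 EC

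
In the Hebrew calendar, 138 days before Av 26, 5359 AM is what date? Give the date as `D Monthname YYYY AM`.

6 Nisan 5359 AM

JDN of Av 26, 5359 AM = 2305311.
2305311 − 138 = 2305173.
JDN 2305173 in the Hebrew calendar is 6 Nisan 5359 AM.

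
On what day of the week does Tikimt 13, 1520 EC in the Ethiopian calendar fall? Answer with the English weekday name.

This is JDN 2279078 (21 October 1527 Gregorian).
Since JDN mod 7 = 4 (0 = Monday), the day is Friday.

Friday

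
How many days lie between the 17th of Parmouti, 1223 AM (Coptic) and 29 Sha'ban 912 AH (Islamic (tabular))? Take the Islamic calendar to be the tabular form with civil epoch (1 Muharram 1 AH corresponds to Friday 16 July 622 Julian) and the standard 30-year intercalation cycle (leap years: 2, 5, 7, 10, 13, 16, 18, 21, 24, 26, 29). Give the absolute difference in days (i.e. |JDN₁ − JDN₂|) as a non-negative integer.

88

First date → JDN 2271591; second date → JDN 2271503.
The interval is |2271591 − 2271503| = 88 days.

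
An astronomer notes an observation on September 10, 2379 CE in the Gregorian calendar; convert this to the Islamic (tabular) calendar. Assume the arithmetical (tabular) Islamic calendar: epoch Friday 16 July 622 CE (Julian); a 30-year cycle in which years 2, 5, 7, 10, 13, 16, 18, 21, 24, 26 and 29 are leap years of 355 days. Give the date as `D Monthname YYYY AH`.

Julian Day Number of the source date = 2590224.
Converting JDN 2590224 to the tabular Islamic calendar gives 27 Muharram 1812 AH.

27 Muharram 1812 AH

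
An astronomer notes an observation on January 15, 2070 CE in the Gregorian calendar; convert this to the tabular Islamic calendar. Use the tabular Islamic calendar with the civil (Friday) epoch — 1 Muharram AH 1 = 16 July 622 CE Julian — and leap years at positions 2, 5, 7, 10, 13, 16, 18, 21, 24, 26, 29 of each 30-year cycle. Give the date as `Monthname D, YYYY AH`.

Dhu al-Hijjah 2, 1492 AH

Both dates share Julian Day Number 2477127; in the tabular Islamic calendar that is 2 Dhu al-Hijjah 1492 AH.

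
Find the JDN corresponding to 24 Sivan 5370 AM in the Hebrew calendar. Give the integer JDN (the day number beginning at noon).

In the Gregorian calendar the same day is 15 June 1610.
JDN 2451545 is 1 January 2000 CE (Gregorian); the target day is −142279 days from there, so JDN = 2309266.

2309266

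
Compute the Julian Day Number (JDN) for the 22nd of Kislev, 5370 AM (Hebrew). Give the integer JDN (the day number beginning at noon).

2309087

Equivalently 18 December 1609 (Gregorian).
JDN 2451545 is 1 January 2000 CE (Gregorian); the target day is −142458 days from there, so JDN = 2309087.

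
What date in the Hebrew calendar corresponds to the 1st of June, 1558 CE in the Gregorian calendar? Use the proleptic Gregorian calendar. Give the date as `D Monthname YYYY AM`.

5 Sivan 5318 AM

Both dates share Julian Day Number 2290259; in the Hebrew calendar that is 5 Sivan 5318 AM.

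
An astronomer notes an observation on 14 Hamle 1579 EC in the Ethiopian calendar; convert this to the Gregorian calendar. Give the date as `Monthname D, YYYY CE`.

July 18, 1587 CE

Both dates share Julian Day Number 2300898; in the Gregorian calendar that is 18 July 1587 CE.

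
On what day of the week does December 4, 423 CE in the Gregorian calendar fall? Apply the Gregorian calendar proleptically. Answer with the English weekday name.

JDN 1875895 mod 7 = 0, and JDN 0 was a Monday, so this is a Monday.

Monday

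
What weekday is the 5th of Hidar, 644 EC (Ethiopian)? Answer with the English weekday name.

This is JDN 1959141 (5 November 651 Gregorian).
Since JDN mod 7 = 2 (0 = Monday), the day is Wednesday.

Wednesday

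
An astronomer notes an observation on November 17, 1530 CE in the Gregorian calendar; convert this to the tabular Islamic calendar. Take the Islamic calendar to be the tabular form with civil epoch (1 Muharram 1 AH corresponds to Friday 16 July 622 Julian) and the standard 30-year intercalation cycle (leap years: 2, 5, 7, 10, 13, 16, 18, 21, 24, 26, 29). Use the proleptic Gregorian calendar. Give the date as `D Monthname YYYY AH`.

16 Rabi' al-Awwal 937 AH

Both dates share Julian Day Number 2280201; in the tabular Islamic calendar that is 16 Rabi' al-Awwal 937 AH.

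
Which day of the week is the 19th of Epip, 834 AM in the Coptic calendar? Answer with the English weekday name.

Saturday

This is JDN 2129601 (20 July 1118 Gregorian).
JDN 2129601 mod 7 = 5, and JDN 0 was a Monday, so this is a Saturday.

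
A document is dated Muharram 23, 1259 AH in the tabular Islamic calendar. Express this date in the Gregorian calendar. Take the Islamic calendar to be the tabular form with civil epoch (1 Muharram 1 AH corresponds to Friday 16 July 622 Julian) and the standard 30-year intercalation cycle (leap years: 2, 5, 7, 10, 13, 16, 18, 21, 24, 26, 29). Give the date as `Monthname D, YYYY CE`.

February 23, 1843 CE

Julian Day Number of the source date = 2394255.
Converting JDN 2394255 to the Gregorian calendar gives 23 February 1843 CE.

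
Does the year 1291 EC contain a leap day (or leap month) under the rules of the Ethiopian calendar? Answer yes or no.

yes

1291 mod 4 = 3; in the Ethiopian calendar a year is leap when year mod 4 = 3, so it is a leap year.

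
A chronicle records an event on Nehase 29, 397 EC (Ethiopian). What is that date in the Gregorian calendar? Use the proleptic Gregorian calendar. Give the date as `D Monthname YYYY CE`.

Both dates share Julian Day Number 1869218; in the Gregorian calendar that is 23 August 405 CE.

23 August 405 CE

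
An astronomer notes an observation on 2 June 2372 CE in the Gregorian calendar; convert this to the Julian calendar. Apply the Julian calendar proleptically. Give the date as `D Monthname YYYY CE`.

17 May 2372 CE

The Julian–Gregorian offset here is 16 days (Julian trailing).
2 June 2372 Gregorian − 16 days → 17 May 2372 Julian.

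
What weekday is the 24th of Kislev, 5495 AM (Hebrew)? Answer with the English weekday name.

In the Gregorian calendar this is 19 December 1734 (JDN 2354743).
JDN 2354743 mod 7 = 6, and JDN 0 was a Monday, so this is a Sunday.

Sunday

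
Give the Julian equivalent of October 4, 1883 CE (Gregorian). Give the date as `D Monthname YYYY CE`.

22 September 1883 CE

For dates in this range the Gregorian date is 12 days ahead of the Julian.
4 October 1883 Gregorian − 12 days → 22 September 1883 Julian.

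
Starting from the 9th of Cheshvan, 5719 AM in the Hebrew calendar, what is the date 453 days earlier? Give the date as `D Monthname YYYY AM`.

28 Tammuz 5717 AM

The starting date is JDN 2436500; 2436500 − 453 = 2436047.
JDN 2436047 corresponds to 28 Tammuz 5717 AM.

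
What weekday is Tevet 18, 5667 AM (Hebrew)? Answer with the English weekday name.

Friday

This is JDN 2417580 (4 January 1907 Gregorian).
JDN 2417580 mod 7 = 4, and JDN 0 was a Monday, so this is a Friday.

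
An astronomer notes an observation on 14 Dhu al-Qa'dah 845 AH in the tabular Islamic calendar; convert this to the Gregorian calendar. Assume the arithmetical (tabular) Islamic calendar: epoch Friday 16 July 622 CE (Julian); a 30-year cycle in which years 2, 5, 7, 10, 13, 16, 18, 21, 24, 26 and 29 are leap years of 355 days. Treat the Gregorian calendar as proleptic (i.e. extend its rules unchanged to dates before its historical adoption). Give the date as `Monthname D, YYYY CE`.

April 4, 1442 CE

Julian Day Number of the source date = 2247833.
Converting JDN 2247833 to the Gregorian calendar gives 4 April 1442 CE.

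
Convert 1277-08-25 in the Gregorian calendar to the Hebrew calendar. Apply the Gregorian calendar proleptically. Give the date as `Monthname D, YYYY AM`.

Elul 18, 5037 AM

Julian Day Number of the source date = 2187712.
Converting JDN 2187712 to the Hebrew calendar gives 18 Elul 5037 AM.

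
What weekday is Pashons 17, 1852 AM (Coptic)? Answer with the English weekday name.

This is JDN 2501364 (26 May 2136 Gregorian).
JDN 2501364 mod 7 = 5, and JDN 0 was a Monday, so this is a Saturday.

Saturday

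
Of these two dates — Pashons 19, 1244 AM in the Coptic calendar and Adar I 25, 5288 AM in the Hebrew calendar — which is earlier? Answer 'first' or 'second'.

second

First date → JDN 2279294; second date → JDN 2279205.
JDN 2279205 < JDN 2279294, so the second date is earlier.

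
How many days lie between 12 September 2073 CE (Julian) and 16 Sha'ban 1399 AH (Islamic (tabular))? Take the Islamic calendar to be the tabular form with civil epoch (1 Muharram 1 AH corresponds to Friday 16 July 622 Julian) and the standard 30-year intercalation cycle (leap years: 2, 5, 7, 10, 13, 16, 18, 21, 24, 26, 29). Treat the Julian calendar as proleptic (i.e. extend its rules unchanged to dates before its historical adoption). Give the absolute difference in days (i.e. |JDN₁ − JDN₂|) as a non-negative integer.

34409

First date → JDN 2478476; second date → JDN 2444067.
The interval is |2478476 − 2444067| = 34409 days.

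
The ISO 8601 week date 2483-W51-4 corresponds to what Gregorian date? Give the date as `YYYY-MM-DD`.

2483-12-23

ISO week 1 of 2483 is the week containing the first Thursday of 2483.
Week 51, day 4 (Thursday) lands on 2483-12-23.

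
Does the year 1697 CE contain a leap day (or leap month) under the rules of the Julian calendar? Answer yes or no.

no

1697 mod 4 = 1, so it is a common year in the Julian calendar.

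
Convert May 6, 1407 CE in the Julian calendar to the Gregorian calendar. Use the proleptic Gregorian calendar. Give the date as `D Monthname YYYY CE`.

15 May 1407 CE

At this point the Julian calendar is 9 days behind the Gregorian.
6 May 1407 Julian + 9 days → 15 May 1407 Gregorian.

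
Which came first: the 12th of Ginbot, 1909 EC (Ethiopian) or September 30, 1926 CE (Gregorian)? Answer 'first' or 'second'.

first

The two dates have Julian Day Numbers 2421369 and 2424789 respectively.
Since 2421369 < 2424789, the first date comes first.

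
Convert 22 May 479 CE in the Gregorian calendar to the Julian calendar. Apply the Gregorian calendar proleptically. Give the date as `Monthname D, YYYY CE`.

At this point the Julian calendar is 1 day behind the Gregorian.
22 May 479 Gregorian − 1 day → 21 May 479 Julian.

May 21, 479 CE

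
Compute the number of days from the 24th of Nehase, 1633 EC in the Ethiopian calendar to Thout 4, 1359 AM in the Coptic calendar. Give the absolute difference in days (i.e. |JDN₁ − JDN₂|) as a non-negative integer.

First date → JDN 2320662; second date → JDN 2321042.
The interval is |2320662 − 2321042| = 380 days.

380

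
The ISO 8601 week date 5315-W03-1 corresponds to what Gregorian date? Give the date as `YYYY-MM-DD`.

5315-01-14

ISO week 1 of 5315 is the week containing the first Thursday of 5315.
Week 3, day 1 (Monday) lands on 5315-01-14.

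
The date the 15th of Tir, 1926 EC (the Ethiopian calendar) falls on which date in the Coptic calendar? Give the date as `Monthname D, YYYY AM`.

The source date corresponds to 23 January 1934 in the Gregorian calendar (JDN 2427461).
That day falls on 15 Tobi 1650 AM in the Coptic calendar.

Tobi 15, 1650 AM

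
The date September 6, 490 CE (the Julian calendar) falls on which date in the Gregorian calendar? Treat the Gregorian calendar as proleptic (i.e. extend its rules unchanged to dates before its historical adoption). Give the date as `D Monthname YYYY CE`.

7 September 490 CE

For dates in this range the Gregorian date is 1 day ahead of the Julian.
6 September 490 Julian + 1 day → 7 September 490 Gregorian.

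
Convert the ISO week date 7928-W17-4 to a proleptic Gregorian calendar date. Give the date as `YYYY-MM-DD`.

7928-04-26

ISO week 1 of 7928 is the week containing the first Thursday of 7928.
Week 17, day 4 (Thursday) lands on 7928-04-26.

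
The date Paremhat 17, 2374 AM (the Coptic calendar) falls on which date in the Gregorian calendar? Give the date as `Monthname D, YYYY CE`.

Both dates share Julian Day Number 2691964; in the Gregorian calendar that is 31 March 2658 CE.

March 31, 2658 CE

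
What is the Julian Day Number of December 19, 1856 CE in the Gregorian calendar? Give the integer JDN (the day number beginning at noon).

2399303

JDN 2299161 is 15 October 1582 CE (Gregorian); the target day is +100142 days from there, so JDN = 2399303.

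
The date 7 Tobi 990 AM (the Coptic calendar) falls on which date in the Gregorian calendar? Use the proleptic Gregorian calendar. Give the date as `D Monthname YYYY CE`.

Both dates share Julian Day Number 2186388; in the Gregorian calendar that is 9 January 1274 CE.

9 January 1274 CE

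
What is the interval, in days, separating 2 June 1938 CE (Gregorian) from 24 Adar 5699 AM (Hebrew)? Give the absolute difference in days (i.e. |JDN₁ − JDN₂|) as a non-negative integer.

286

JDN of the first date = 2429052.
JDN of the second date = 2429338.
|2429338 − 2429052| = 286.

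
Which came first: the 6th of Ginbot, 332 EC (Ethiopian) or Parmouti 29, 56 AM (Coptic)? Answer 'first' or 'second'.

First date → JDN 1845364; second date → JDN 1845357.
JDN 1845357 < JDN 1845364, so the second date is earlier.

second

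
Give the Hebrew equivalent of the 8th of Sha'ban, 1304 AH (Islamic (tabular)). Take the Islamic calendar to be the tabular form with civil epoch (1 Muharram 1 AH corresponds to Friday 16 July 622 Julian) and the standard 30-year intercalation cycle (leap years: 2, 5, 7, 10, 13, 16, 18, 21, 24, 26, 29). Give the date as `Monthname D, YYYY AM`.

Iyar 8, 5647 AM

Both dates share Julian Day Number 2410394; in the Hebrew calendar that is 8 Iyar 5647 AM.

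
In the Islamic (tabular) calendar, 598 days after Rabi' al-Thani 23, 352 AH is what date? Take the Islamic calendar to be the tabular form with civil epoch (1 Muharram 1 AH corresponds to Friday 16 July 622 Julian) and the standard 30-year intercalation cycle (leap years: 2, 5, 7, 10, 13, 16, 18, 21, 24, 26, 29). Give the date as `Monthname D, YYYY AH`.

The starting date is JDN 2072934; 2072934 + 598 = 2073532.
JDN 2073532 corresponds to Muharram 2, 354 AH.

Muharram 2, 354 AH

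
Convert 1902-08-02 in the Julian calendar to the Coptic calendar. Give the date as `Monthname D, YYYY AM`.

The source date corresponds to 15 August 1902 in the Gregorian calendar (JDN 2415977).
That day falls on 9 Mesori 1618 AM in the Coptic calendar.

Mesori 9, 1618 AM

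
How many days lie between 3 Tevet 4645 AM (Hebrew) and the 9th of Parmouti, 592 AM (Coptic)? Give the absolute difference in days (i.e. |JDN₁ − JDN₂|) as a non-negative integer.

3186

JDN of the first date = 2044297.
JDN of the second date = 2041111.
|2041111 − 2044297| = 3186.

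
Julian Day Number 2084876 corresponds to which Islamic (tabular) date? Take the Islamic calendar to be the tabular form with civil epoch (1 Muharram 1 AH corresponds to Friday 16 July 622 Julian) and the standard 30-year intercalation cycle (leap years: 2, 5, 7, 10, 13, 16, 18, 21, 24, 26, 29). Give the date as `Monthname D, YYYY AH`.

Muharram 6, 386 AH

The proleptic Gregorian equivalent of JDN 2084876 is 4 February 996.
In the tabular Islamic calendar that day is Muharram 6, 386 AH.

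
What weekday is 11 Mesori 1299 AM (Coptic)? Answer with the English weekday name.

This is JDN 2299464 (14 August 1583 Gregorian).
2299464 ≡ 6 (mod 7); counting from Monday = 0 gives Sunday.

Sunday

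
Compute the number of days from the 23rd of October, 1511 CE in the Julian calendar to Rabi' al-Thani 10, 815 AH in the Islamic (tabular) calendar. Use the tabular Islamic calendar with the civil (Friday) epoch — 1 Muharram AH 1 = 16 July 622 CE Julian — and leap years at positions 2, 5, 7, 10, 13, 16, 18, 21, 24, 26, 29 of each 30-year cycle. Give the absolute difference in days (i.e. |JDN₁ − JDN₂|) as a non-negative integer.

First date → JDN 2273246; second date → JDN 2236992.
The interval is |2273246 − 2236992| = 36254 days.

36254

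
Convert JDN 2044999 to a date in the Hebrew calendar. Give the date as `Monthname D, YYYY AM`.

Kislev 26, 4647 AM

The proleptic Gregorian equivalent of JDN 2044999 is 30 November 886.
In the Hebrew calendar that day is Kislev 26, 4647 AM.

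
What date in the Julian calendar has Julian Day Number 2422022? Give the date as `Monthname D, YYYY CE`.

February 19, 1919 CE

JDN 2422022 is 4 March 1919 in the Gregorian calendar.
In the Julian calendar that day is February 19, 1919 CE.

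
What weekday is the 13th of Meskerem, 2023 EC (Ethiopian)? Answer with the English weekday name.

This is JDN 2462768 (23 September 2030 Gregorian).
2462768 ≡ 0 (mod 7); counting from Monday = 0 gives Monday.

Monday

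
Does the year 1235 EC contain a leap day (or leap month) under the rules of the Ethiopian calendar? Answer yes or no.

yes

1235 mod 4 = 3; in the Ethiopian calendar a year is leap when year mod 4 = 3, so it is a leap year.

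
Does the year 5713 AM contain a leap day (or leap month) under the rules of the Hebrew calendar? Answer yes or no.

no

Hebrew year 5713 is year 13 of its 19-year Metonic cycle; leap years are at positions 3, 6, 8, 11, 14, 17, 19, so it is a common year (12 months).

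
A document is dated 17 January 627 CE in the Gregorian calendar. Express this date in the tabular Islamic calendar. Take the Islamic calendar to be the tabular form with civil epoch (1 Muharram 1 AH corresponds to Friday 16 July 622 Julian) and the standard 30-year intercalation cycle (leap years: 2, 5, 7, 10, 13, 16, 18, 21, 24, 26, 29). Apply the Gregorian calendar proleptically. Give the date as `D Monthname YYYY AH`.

20 Sha'ban 5 AH

Julian Day Number of the source date = 1950083.
Converting JDN 1950083 to the tabular Islamic calendar gives 20 Sha'ban 5 AH.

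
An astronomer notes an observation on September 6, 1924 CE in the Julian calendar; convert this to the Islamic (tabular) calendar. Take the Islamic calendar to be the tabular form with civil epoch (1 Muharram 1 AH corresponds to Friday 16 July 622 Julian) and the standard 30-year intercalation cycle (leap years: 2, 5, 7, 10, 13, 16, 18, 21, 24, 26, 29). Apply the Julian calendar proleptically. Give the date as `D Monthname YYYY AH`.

Julian Day Number of the source date = 2424048.
Converting JDN 2424048 to the tabular Islamic calendar gives 19 Safar 1343 AH.

19 Safar 1343 AH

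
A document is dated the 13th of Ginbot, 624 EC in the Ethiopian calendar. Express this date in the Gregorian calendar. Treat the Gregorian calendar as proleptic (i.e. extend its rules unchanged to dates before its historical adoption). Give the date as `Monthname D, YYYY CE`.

Julian Day Number of the source date = 1952024.
Converting JDN 1952024 to the Gregorian calendar gives 11 May 632 CE.

May 11, 632 CE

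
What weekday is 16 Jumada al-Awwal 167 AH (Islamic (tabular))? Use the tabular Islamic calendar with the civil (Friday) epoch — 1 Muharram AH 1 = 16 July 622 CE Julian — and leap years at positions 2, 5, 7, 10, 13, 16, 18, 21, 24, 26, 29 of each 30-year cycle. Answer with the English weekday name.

This is JDN 2007398 (20 December 783 Gregorian).
2007398 ≡ 1 (mod 7); counting from Monday = 0 gives Tuesday.

Tuesday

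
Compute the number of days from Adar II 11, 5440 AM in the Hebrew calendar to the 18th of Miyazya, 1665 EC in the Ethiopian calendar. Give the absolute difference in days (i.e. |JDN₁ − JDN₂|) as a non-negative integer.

2515

First date → JDN 2334739; second date → JDN 2332224.
The interval is |2334739 − 2332224| = 2515 days.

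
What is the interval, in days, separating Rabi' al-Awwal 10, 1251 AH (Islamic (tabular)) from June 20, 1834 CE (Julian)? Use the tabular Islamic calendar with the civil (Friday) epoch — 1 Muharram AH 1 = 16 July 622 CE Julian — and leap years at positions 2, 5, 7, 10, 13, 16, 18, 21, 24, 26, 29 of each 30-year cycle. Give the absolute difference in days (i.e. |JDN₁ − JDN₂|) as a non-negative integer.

First date → JDN 2391466; second date → JDN 2391097.
The interval is |2391466 − 2391097| = 369 days.

369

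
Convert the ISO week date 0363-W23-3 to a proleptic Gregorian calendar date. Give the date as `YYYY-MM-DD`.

ISO week 1 of 363 is the week containing the first Thursday of 363.
Week 23, day 3 (Wednesday) lands on 0363-06-05.

0363-06-05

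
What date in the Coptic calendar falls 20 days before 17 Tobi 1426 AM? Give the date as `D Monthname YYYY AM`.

27 Koiak 1426 AM

The starting date is JDN 2345647; 2345647 − 20 = 2345627.
JDN 2345627 corresponds to 27 Koiak 1426 AM.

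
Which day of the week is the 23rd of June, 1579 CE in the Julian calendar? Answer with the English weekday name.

Equivalently 3 July 1579 Gregorian, JDN 2297961.
Since JDN mod 7 = 1 (0 = Monday), the day is Tuesday.

Tuesday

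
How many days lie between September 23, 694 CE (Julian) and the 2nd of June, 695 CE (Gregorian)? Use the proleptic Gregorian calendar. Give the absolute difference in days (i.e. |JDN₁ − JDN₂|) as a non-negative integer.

JDN of the first date = 1974807.
JDN of the second date = 1975056.
|1975056 − 1974807| = 249.

249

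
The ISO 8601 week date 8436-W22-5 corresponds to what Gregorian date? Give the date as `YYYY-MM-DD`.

ISO week 1 of 8436 is the week containing the first Thursday of 8436.
Week 22, day 5 (Friday) lands on 8436-05-30.

8436-05-30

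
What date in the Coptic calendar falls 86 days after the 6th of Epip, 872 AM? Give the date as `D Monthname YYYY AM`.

Counting 86 days forward from JDN 2143468 reaches JDN 2143554, which is 27 Thout 873 AM.

27 Thout 873 AM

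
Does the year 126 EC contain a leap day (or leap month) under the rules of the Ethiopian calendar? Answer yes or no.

126 mod 4 = 2; in the Ethiopian calendar a year is leap when year mod 4 = 3, so it is a common year.

no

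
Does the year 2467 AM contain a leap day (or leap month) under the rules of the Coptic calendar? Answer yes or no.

2467 mod 4 = 3; in the Coptic calendar a year is leap when year mod 4 = 3, so it is a leap year.

yes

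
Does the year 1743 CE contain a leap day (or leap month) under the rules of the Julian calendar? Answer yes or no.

no

1743 mod 4 = 3, so it is a common year in the Julian calendar.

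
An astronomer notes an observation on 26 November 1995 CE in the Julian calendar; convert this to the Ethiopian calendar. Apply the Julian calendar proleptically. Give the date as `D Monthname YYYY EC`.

The source date corresponds to 9 December 1995 in the Gregorian calendar (JDN 2450061).
That day falls on 29 Hidar 1988 EC in the Ethiopian calendar.

29 Hidar 1988 EC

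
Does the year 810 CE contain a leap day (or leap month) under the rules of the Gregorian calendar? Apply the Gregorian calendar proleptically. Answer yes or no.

810 is not divisible by 4, so it is a common year.

no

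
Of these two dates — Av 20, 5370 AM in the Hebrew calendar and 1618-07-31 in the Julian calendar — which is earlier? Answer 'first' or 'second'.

First date → JDN 2309321; second date → JDN 2312244.
JDN 2309321 < JDN 2312244, so the first date is earlier.

first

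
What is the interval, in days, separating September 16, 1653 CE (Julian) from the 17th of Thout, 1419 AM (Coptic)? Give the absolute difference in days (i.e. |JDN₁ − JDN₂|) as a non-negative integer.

17895

JDN of the first date = 2325075.
JDN of the second date = 2342970.
|2342970 − 2325075| = 17895.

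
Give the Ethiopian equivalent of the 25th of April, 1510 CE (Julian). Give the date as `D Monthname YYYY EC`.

Both dates share Julian Day Number 2272700; in the Ethiopian calendar that is 30 Miyazya 1502 EC.

30 Miyazya 1502 EC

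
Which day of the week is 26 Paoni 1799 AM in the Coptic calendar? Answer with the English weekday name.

Saturday

This is JDN 2482044 (3 July 2083 Gregorian).
Since JDN mod 7 = 5 (0 = Monday), the day is Saturday.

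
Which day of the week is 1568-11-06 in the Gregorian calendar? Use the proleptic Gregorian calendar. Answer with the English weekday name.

JDN 2294070 mod 7 = 2, and JDN 0 was a Monday, so this is a Wednesday.

Wednesday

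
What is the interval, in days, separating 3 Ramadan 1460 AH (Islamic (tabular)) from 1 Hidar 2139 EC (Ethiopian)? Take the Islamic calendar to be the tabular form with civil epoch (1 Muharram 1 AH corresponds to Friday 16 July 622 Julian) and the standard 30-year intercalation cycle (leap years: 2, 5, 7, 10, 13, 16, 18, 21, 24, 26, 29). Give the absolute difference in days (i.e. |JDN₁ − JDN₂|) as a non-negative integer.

JDN of the first date = 2465699.
JDN of the second date = 2505185.
|2505185 − 2465699| = 39486.

39486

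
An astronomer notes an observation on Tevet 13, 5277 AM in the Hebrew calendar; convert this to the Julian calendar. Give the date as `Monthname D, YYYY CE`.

December 8, 1516 CE

Julian Day Number of the source date = 2275119.
Converting JDN 2275119 to the Julian calendar gives 8 December 1516 CE.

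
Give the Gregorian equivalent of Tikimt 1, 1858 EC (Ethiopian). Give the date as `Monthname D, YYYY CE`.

Julian Day Number of the source date = 2402520.
Converting JDN 2402520 to the Gregorian calendar gives 10 October 1865 CE.

October 10, 1865 CE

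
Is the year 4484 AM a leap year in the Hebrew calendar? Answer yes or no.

yes

Hebrew year 4484 is year 19 of its 19-year Metonic cycle; leap years are at positions 3, 6, 8, 11, 14, 17, 19, so it is a leap year (13 months).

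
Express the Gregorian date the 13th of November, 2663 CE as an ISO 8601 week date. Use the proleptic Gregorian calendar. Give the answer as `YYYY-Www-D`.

The weekday is Friday (ISO weekday 5).
That Friday belongs to ISO week 46 of ISO year 2663.

2663-W46-5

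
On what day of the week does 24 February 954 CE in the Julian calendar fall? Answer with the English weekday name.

Equivalently 1 March 954 Gregorian, JDN 2069561.
2069561 ≡ 4 (mod 7); counting from Monday = 0 gives Friday.

Friday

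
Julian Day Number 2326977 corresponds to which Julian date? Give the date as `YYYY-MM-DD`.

The Gregorian equivalent of JDN 2326977 is 11 December 1658.
In the Julian calendar that day is 1658-12-01.

1658-12-01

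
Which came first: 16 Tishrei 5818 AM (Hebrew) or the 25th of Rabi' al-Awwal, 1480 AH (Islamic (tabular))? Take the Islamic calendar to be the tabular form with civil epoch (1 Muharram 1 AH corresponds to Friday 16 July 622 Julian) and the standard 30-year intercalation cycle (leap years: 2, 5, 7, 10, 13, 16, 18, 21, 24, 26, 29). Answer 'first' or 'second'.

second

The two dates have Julian Day Numbers 2472651 and 2472631 respectively.
Since 2472631 < 2472651, the second date comes first.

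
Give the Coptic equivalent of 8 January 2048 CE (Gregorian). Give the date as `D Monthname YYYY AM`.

Julian Day Number of the source date = 2469084.
Converting JDN 2469084 to the Coptic calendar gives 29 Koiak 1764 AM.

29 Koiak 1764 AM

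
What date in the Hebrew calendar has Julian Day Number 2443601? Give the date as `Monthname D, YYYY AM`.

The Gregorian equivalent of JDN 2443601 is 2 April 1978.
In the Hebrew calendar that day is Adar II 24, 5738 AM.

Adar II 24, 5738 AM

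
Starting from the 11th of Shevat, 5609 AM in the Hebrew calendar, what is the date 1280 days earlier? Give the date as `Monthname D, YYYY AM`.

The starting date is JDN 2396427; 2396427 − 1280 = 2395147.
JDN 2395147 corresponds to Tammuz 29, 5605 AM.

Tammuz 29, 5605 AM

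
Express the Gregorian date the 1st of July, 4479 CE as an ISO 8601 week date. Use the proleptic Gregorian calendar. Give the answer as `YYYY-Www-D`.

4479-W26-6

The weekday is Saturday (ISO weekday 6).
That Saturday belongs to ISO week 26 of ISO year 4479.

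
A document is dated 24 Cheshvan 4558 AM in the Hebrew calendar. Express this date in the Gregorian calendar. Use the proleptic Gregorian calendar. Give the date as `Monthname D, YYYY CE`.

Both dates share Julian Day Number 2012455; in the Gregorian calendar that is 24 October 797 CE.

October 24, 797 CE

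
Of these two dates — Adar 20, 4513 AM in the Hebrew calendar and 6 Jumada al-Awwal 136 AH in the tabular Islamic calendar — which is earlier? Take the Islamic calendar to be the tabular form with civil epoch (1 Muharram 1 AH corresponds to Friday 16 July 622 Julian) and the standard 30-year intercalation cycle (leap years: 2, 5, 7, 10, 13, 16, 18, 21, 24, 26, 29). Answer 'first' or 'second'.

first

The two dates have Julian Day Numbers 1996150 and 1996402 respectively.
Since 1996150 < 1996402, the first date comes first.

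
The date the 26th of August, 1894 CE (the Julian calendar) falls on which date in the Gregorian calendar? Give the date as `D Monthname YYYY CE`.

7 September 1894 CE

At this point the Julian calendar is 12 days behind the Gregorian.
26 August 1894 Julian + 12 days → 7 September 1894 Gregorian.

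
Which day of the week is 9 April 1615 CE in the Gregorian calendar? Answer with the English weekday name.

2311025 ≡ 3 (mod 7); counting from Monday = 0 gives Thursday.

Thursday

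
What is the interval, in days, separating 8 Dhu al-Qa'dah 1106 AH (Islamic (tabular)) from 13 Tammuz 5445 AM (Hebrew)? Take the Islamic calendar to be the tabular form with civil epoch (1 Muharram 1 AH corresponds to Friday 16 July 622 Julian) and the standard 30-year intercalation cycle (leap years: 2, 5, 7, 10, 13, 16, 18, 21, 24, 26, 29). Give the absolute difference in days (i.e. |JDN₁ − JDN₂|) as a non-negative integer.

3627

JDN of the first date = 2340317.
JDN of the second date = 2336690.
|2336690 − 2340317| = 3627.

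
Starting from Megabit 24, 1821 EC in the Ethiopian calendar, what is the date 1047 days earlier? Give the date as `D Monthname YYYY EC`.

The starting date is JDN 2389179; 2389179 − 1047 = 2388132.
JDN 2388132 corresponds to 13 Ginbot 1818 EC.

13 Ginbot 1818 EC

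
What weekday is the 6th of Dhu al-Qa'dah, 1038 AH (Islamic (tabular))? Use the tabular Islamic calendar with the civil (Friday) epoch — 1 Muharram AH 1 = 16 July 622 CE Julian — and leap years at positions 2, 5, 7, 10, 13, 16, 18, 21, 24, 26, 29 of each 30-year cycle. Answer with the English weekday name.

Wednesday

In the Gregorian calendar this is 27 June 1629 (JDN 2316218).
JDN 2316218 mod 7 = 2, and JDN 0 was a Monday, so this is a Wednesday.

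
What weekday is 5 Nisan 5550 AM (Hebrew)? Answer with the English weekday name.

Saturday

This is JDN 2374923 (20 March 1790 Gregorian).
Since JDN mod 7 = 5 (0 = Monday), the day is Saturday.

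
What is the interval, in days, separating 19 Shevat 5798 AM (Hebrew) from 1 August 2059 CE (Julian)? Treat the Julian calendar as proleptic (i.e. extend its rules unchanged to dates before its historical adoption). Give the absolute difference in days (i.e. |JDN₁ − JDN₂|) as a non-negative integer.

First date → JDN 2465449; second date → JDN 2473320.
The interval is |2465449 − 2473320| = 7871 days.

7871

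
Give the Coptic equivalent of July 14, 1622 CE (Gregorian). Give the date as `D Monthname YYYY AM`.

10 Epip 1338 AM

Both dates share Julian Day Number 2313678; in the Coptic calendar that is 10 Epip 1338 AM.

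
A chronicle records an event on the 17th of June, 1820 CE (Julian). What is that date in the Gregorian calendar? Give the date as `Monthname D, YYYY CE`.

For dates in this range the Gregorian date is 12 days ahead of the Julian.
17 June 1820 Julian + 12 days → 29 June 1820 Gregorian.

June 29, 1820 CE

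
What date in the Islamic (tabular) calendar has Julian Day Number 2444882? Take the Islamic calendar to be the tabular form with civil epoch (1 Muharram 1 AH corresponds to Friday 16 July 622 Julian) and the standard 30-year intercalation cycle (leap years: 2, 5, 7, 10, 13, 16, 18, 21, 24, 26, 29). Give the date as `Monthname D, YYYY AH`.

Dhu al-Hijjah 5, 1401 AH

The Gregorian equivalent of JDN 2444882 is 4 October 1981.
In the tabular Islamic calendar that day is Dhu al-Hijjah 5, 1401 AH.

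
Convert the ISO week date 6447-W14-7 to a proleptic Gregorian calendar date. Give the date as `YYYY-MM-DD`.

6447-04-07

ISO week 1 of 6447 is the week containing the first Thursday of 6447.
Week 14, day 7 (Sunday) lands on 6447-04-07.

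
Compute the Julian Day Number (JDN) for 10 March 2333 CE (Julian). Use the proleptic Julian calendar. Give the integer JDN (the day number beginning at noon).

Equivalently 26 March 2333 (Gregorian).
JDN 2400001 is 17 November 1858 CE (Gregorian), MJD 0; the target day is +173254 days from there, so JDN = 2573255.

2573255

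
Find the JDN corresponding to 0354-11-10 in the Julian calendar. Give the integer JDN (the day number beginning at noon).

1850670

Equivalently 11 November 354 (proleptic Gregorian).
JDN 2299161 is 15 October 1582 CE (Gregorian); the target day is −448491 days from there, so JDN = 1850670.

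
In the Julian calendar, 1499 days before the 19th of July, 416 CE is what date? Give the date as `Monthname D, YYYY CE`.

The starting date is JDN 1873202; 1873202 − 1499 = 1871703.
JDN 1871703 corresponds to June 11, 412 CE.

June 11, 412 CE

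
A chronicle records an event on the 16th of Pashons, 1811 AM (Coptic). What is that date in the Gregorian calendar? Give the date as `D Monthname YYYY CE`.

Both dates share Julian Day Number 2486387; in the Gregorian calendar that is 24 May 2095 CE.

24 May 2095 CE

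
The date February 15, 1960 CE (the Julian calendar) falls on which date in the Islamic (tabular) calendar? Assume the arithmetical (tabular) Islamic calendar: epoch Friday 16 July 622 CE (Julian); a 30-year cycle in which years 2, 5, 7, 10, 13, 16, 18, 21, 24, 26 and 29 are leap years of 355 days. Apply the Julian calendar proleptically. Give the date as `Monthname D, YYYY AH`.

Ramadan 1, 1379 AH

The source date corresponds to 28 February 1960 in the Gregorian calendar (JDN 2436993).
That day falls on 1 Ramadan 1379 AH in the tabular Islamic calendar.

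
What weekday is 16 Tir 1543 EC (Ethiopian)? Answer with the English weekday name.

In the proleptic Gregorian calendar this is 21 January 1551 (JDN 2287571).
JDN 2287571 mod 7 = 6, and JDN 0 was a Monday, so this is a Sunday.

Sunday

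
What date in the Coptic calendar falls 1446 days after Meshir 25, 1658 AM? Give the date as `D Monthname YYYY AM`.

JDN of Meshir 25, 1658 AM = 2430423.
2430423 + 1446 = 2431869.
JDN 2431869 in the Coptic calendar is 10 Meshir 1662 AM.

10 Meshir 1662 AM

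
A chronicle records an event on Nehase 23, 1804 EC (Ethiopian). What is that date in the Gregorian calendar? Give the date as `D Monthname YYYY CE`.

Julian Day Number of the source date = 2383119.
Converting JDN 2383119 to the Gregorian calendar gives 28 August 1812 CE.

28 August 1812 CE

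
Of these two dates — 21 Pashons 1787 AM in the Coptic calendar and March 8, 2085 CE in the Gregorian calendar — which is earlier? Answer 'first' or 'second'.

first

Converting both to JDN: 2477626 vs 2482658; the smaller is the first.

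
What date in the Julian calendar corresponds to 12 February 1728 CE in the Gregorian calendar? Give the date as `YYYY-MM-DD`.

1728-02-01

For dates in this range the Gregorian date is 11 days ahead of the Julian.
12 February 1728 Gregorian − 11 days → 1 February 1728 Julian.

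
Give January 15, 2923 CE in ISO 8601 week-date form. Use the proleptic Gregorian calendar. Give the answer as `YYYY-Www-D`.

The weekday is Friday (ISO weekday 5).
That Friday belongs to ISO week 2 of ISO year 2923.

2923-W02-5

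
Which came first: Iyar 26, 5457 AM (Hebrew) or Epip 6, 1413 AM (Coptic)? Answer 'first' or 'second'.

First date → JDN 2341014; second date → JDN 2341068.
JDN 2341014 < JDN 2341068, so the first date is earlier.

first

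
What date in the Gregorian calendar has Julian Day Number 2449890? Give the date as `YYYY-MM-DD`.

1995-06-21

Counting from JDN 2299161 = 15 Oct 1582 gives an offset of 150729 days.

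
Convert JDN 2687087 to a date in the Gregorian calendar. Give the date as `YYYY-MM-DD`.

JDN 2451545 is 1 Jan 2000; 2687087 is +235542 days from there.

2644-11-22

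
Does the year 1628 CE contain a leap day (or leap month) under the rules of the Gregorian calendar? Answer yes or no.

yes

1628 is divisible by 4 and not by 100, so it is a leap year.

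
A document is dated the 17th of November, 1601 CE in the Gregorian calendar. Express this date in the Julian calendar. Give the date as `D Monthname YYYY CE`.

7 November 1601 CE

For dates in this range the Gregorian date is 10 days ahead of the Julian.
17 November 1601 Gregorian − 10 days → 7 November 1601 Julian.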